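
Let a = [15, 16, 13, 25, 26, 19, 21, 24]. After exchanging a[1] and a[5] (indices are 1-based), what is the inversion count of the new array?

13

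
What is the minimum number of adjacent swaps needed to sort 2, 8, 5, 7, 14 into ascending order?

Swaps: 2

Each adjacent swap fixes exactly one inversion, so the minimum swap count equals the number of inversions.
Count inversions — for each element, later elements that are smaller:
2: none → 0
8: 5, 7 → 2
5: none → 0
7: none → 0
14: none → 0
Total inversions: 0 + 2 + 0 + 0 + 0 = 2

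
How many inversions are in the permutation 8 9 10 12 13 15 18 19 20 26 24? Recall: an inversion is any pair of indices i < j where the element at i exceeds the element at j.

Sweep left to right; for each value list the smaller values that follow it:
8: 0
9: 0
10: 0
12: 0
13: 0
15: 0
18: 0
19: 0
20: 0
26: 1
24: 0
Sum: 0 + 0 + 0 + 0 + 0 + 0 + 0 + 0 + 0 + 1 + 0 = 1

1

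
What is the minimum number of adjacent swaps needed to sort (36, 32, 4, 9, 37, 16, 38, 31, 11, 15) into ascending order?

Each adjacent swap fixes exactly one inversion, so the minimum swap count equals the number of inversions.
Count inversions — for each element, later elements that are smaller:
36: 32, 4, 9, 16, 31, 11, 15 → 7
32: 4, 9, 16, 31, 11, 15 → 6
4: none → 0
9: none → 0
37: 16, 31, 11, 15 → 4
16: 11, 15 → 2
38: 31, 11, 15 → 3
31: 11, 15 → 2
11: none → 0
15: none → 0
Total inversions: 7 + 6 + 0 + 0 + 4 + 2 + 3 + 2 + 0 + 0 = 24

24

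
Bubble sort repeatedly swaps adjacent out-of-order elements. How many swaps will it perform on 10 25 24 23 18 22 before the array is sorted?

Minimum adjacent swaps = number of inversions (each swap of adjacent out-of-order elements removes one inversion and no swap can remove more).
Count inversions — for each element, later elements that are smaller:
10: none → 0
25: 24, 23, 18, 22 → 4
24: 23, 18, 22 → 3
23: 18, 22 → 2
18: none → 0
22: none → 0
Total inversions: 0 + 4 + 3 + 2 + 0 + 0 = 9

9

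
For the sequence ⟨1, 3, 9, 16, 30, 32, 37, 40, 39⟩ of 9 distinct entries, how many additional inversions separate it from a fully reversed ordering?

Maximum inversions for 9 distinct elements is C(9, 2) = 9·8/2 = 36.
Current inversions — for each element, count later smaller elements:
1: 0
3: 0
9: 0
16: 0
30: 0
32: 0
37: 0
40: 1
39: 0
Current total: 0 + 0 + 0 + 0 + 0 + 0 + 0 + 1 + 0 = 1
Shortfall: 36 − 1 = 35

35 inversions short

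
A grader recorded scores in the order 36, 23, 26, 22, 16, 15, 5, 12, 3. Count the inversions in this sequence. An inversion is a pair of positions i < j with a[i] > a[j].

Inversions: 34

Sweep left to right; for each value list the smaller values that follow it:
36 → 23, 26, 22, 16, 15, 5, 12, 3 → 8
23 → 22, 16, 15, 5, 12, 3 → 6
26 → 22, 16, 15, 5, 12, 3 → 6
22 → 16, 15, 5, 12, 3 → 5
16 → 15, 5, 12, 3 → 4
15 → 5, 12, 3 → 3
5 → 3 → 1
12 → 3 → 1
3 → none → 0
Sum: 8 + 6 + 6 + 5 + 4 + 3 + 1 + 1 + 0 = 34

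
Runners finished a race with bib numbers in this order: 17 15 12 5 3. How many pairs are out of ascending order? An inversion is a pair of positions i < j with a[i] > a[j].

10 out-of-order pairs

Count, for each position, how many later elements it exceeds:
17: 4
15: 3
12: 2
5: 1
3: 0
Sum: 4 + 3 + 2 + 1 + 0 = 10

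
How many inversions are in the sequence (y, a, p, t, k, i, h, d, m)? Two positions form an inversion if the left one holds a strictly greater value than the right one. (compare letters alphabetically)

Out-of-order pairs: 24

Element-by-element contributions:
y → a, p, t, k, i, h, d, m → 8
a → none → 0
p → k, i, h, d, m → 5
t → k, i, h, d, m → 5
k → i, h, d → 3
i → h, d → 2
h → d → 1
d → none → 0
m → none → 0
Sum: 8 + 0 + 5 + 5 + 3 + 2 + 1 + 0 + 0 = 24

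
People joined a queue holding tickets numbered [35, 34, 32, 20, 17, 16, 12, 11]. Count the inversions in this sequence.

There are 28 inversions.

Count, for each position, how many later elements it exceeds:
35: 7
34: 6
32: 5
20: 4
17: 3
16: 2
12: 1
11: 0
Sum: 7 + 6 + 5 + 4 + 3 + 2 + 1 + 0 = 28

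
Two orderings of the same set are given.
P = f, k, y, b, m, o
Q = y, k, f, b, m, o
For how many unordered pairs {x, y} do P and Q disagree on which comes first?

Disagreeing pairs: 3

Assign each item its position (1..6) in the first ordering, then rewrite the second ordering as that position sequence:
positions: f→1, k→2, y→3, b→4, m→5, o→6
second ordering as positions: [3, 2, 1, 4, 5, 6]
Discordant pairs = inversions in this position sequence.
3: 2, 1 → 2
2: 1 → 1
1: 0
4: 0
5: 0
6: 0
Total: 2 + 1 + 0 + 0 + 0 + 0 = 3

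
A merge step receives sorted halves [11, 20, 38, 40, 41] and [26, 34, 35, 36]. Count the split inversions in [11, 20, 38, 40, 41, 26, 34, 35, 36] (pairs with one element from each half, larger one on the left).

Take each right-half value and tally the left-half values above it:
r = 26: 38, 40, 41 → 3
r = 34: 38, 40, 41 → 3
r = 35: 38, 40, 41 → 3
r = 36: 38, 40, 41 → 3
Cross-inversions: 3 + 3 + 3 + 3 = 12

12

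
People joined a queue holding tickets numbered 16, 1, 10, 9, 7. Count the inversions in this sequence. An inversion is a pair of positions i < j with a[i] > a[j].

7

Count, for each position, how many later elements it exceeds:
16 → 1, 10, 9, 7 → 4
1 → none → 0
10 → 9, 7 → 2
9 → 7 → 1
7 → none → 0
Sum: 4 + 0 + 2 + 1 + 0 = 7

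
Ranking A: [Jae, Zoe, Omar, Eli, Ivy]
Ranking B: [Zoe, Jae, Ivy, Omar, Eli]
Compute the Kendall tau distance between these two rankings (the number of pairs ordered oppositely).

3 discordant pairs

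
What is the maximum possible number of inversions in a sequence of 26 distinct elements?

The maximum occurs when the array is in strictly decreasing order: every one of the C(26, 2) pairs is inverted.
C(26, 2) = 26·25/2 = 325

325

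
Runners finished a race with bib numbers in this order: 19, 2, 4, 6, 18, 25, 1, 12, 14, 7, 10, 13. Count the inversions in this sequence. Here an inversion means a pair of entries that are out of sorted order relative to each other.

Sweep left to right; for each value list the smaller values that follow it:
19: 10
2: 1
4: 1
6: 1
18: 6
25: 6
1: 0
12: 2
14: 3
7: 0
10: 0
13: 0
Sum: 10 + 1 + 1 + 1 + 6 + 6 + 0 + 2 + 3 + 0 + 0 + 0 = 30

30 out-of-order pairs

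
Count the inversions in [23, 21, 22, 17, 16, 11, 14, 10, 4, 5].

42

For each element, count later entries that are smaller:
23 → 21, 22, 17, 16, 11, 14, 10, 4, 5 → 9
21 → 17, 16, 11, 14, 10, 4, 5 → 7
22 → 17, 16, 11, 14, 10, 4, 5 → 7
17 → 16, 11, 14, 10, 4, 5 → 6
16 → 11, 14, 10, 4, 5 → 5
11 → 10, 4, 5 → 3
14 → 10, 4, 5 → 3
10 → 4, 5 → 2
4 → none → 0
5 → none → 0
Sum: 9 + 7 + 7 + 6 + 5 + 3 + 3 + 2 + 0 + 0 = 42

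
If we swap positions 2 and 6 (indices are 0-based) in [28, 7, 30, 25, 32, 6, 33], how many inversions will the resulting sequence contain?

11

Positions 2 and 6 hold 30 and 33; after swapping, the array is [28, 7, 33, 25, 32, 6, 30].
Sweep left to right; for each value list the smaller values that follow it:
28 → 7, 25, 6 → 3
7 → 6 → 1
33 → 25, 32, 6, 30 → 4
25 → 6 → 1
32 → 6, 30 → 2
6 → none → 0
30 → none → 0
Sum: 3 + 1 + 4 + 1 + 2 + 0 + 0 = 11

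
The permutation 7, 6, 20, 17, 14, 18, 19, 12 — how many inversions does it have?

Count, for each position, how many later elements it exceeds:
7 → 6 → 1
6 → none → 0
20 → 17, 14, 18, 19, 12 → 5
17 → 14, 12 → 2
14 → 12 → 1
18 → 12 → 1
19 → 12 → 1
12 → none → 0
Sum: 1 + 0 + 5 + 2 + 1 + 1 + 1 + 0 = 11

Inversions: 11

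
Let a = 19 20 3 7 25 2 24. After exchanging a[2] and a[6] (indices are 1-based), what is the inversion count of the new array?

Positions 2 and 6 hold 20 and 2; after swapping, the array is [19, 2, 3, 7, 25, 20, 24].
Element-by-element contributions:
19 → 2, 3, 7 → 3
2 → none → 0
3 → none → 0
7 → none → 0
25 → 20, 24 → 2
20 → none → 0
24 → none → 0
Sum: 3 + 0 + 0 + 0 + 2 + 0 + 0 = 5

There are 5 inversions.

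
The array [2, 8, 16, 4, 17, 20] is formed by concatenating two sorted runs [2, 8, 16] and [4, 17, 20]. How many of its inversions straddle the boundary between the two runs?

Take each right-half value and tally the left-half values above it:
r = 4: 8, 16 → 2
r = 17: none → 0
r = 20: none → 0
Cross-inversions: 2 + 0 + 0 = 2

2 split inversions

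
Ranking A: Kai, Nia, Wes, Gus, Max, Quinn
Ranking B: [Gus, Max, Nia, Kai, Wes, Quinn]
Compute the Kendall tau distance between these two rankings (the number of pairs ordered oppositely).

There are 7 discordant pairs.

Assign each item its position (1..6) in the first ordering, then rewrite the second ordering as that position sequence:
positions: Kai→1, Nia→2, Wes→3, Gus→4, Max→5, Quinn→6
second ordering as positions: [4, 5, 2, 1, 3, 6]
Discordant pairs = inversions in this position sequence.
4: 2, 1, 3 → 3
5: 2, 1, 3 → 3
2: 1 → 1
1: 0
3: 0
6: 0
Total: 3 + 3 + 1 + 0 + 0 + 0 = 7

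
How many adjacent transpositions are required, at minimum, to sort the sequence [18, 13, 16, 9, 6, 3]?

14

The minimum number of adjacent swaps to sort an array equals its inversion count, since every such swap removes exactly one inversion.
Count inversions — for each element, later elements that are smaller:
18: 13, 16, 9, 6, 3 → 5
13: 9, 6, 3 → 3
16: 9, 6, 3 → 3
9: 6, 3 → 2
6: 3 → 1
3: none → 0
Total inversions: 5 + 3 + 3 + 2 + 1 + 0 = 14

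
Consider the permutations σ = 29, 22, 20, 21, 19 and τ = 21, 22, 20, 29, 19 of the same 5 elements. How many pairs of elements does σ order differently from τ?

Assign each item its position (1..5) in the first ordering, then rewrite the second ordering as that position sequence:
positions: 29→1, 22→2, 20→3, 21→4, 19→5
second ordering as positions: [4, 2, 3, 1, 5]
Discordant pairs = inversions in this position sequence.
4: 2, 3, 1 → 3
2: 1 → 1
3: 1 → 1
1: 0
5: 0
Total: 3 + 1 + 1 + 0 + 0 = 5

5 discordant pairs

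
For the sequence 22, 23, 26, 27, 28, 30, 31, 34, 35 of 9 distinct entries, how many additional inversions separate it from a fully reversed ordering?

36

Maximum inversions for 9 distinct elements is C(9, 2) = 9·8/2 = 36.
Current inversions — for each element, count later smaller elements:
22: 0
23: 0
26: 0
27: 0
28: 0
30: 0
31: 0
34: 0
35: 0
Current total: 0 + 0 + 0 + 0 + 0 + 0 + 0 + 0 + 0 = 0
Shortfall: 36 − 0 = 36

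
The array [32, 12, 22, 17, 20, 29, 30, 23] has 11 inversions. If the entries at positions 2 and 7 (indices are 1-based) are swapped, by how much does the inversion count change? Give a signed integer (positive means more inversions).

Positions 2 and 7 hold 12 and 30; after swapping, the array is [32, 30, 22, 17, 20, 29, 12, 23].
Element-by-element contributions:
32: 7
30: 6
22: 3
17: 1
20: 1
29: 2
12: 0
23: 0
Sum: 7 + 6 + 3 + 1 + 1 + 2 + 0 + 0 = 20
Change: 20 − 11 = +9

+9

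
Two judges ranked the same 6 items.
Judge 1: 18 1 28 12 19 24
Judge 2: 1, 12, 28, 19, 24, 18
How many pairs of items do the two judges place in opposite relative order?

There are 6 discordant pairs.

Assign each item its position (1..6) in the first ordering, then rewrite the second ordering as that position sequence:
positions: 18→1, 1→2, 28→3, 12→4, 19→5, 24→6
second ordering as positions: [2, 4, 3, 5, 6, 1]
Discordant pairs = inversions in this position sequence.
2: 1 → 1
4: 3, 1 → 2
3: 1 → 1
5: 1 → 1
6: 1 → 1
1: 0
Total: 1 + 2 + 1 + 1 + 1 + 0 = 6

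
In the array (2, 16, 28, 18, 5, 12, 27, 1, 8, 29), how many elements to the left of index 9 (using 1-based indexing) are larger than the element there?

The element at index 9 is 8.
Elements before it: 2, 16, 28, 18, 5, 12, 27, 1
Those larger than 8: 16, 28, 18, 12, 27

5 such elements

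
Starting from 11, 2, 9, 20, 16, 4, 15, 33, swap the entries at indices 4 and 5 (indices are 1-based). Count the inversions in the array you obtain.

8

Positions 4 and 5 hold 20 and 16; after swapping, the array is [11, 2, 9, 16, 20, 4, 15, 33].
Element-by-element contributions:
11 → 2, 9, 4 → 3
2 → none → 0
9 → 4 → 1
16 → 4, 15 → 2
20 → 4, 15 → 2
4 → none → 0
15 → none → 0
33 → none → 0
Sum: 3 + 0 + 1 + 2 + 2 + 0 + 0 + 0 = 8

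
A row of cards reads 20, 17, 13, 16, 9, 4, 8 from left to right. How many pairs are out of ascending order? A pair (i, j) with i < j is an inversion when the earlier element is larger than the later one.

19 inversions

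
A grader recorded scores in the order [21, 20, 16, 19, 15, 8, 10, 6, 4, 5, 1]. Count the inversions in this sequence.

52 inversions

For each element, count later entries that are smaller:
21 → 20, 16, 19, 15, 8, 10, 6, 4, 5, 1 → 10
20 → 16, 19, 15, 8, 10, 6, 4, 5, 1 → 9
16 → 15, 8, 10, 6, 4, 5, 1 → 7
19 → 15, 8, 10, 6, 4, 5, 1 → 7
15 → 8, 10, 6, 4, 5, 1 → 6
8 → 6, 4, 5, 1 → 4
10 → 6, 4, 5, 1 → 4
6 → 4, 5, 1 → 3
4 → 1 → 1
5 → 1 → 1
1 → none → 0
Sum: 10 + 9 + 7 + 7 + 6 + 4 + 4 + 3 + 1 + 1 + 0 = 52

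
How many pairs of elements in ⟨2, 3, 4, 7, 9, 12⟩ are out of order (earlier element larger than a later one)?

0

Out-of-order index pairs (0-indexed):
(none)
That's 0 pairs.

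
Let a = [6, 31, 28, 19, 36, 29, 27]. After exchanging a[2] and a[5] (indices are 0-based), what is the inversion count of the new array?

There are 10 inversions.

Positions 2 and 5 hold 28 and 29; after swapping, the array is [6, 31, 29, 19, 36, 28, 27].
Element-by-element contributions:
6: 0
31: 4
29: 3
19: 0
36: 2
28: 1
27: 0
Sum: 0 + 4 + 3 + 0 + 2 + 1 + 0 = 10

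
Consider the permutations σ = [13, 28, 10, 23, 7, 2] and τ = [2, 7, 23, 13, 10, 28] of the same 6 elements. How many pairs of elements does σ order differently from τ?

Assign each item its position (1..6) in the first ordering, then rewrite the second ordering as that position sequence:
positions: 13→1, 28→2, 10→3, 23→4, 7→5, 2→6
second ordering as positions: [6, 5, 4, 1, 3, 2]
Discordant pairs = inversions in this position sequence.
6: 5, 4, 1, 3, 2 → 5
5: 4, 1, 3, 2 → 4
4: 1, 3, 2 → 3
1: 0
3: 2 → 1
2: 0
Total: 5 + 4 + 3 + 0 + 1 + 0 = 13

13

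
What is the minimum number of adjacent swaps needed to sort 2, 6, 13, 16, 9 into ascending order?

The minimum number of adjacent swaps to sort an array equals its inversion count, since every such swap removes exactly one inversion.
Count inversions — for each element, later elements that are smaller:
2: none → 0
6: none → 0
13: 9 → 1
16: 9 → 1
9: none → 0
Total inversions: 0 + 0 + 1 + 1 + 0 = 2

2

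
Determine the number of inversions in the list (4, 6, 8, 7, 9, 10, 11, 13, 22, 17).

Sweep left to right; for each value list the smaller values that follow it:
4: 0
6: 0
8: 1
7: 0
9: 0
10: 0
11: 0
13: 0
22: 1
17: 0
Sum: 0 + 0 + 1 + 0 + 0 + 0 + 0 + 0 + 1 + 0 = 2

There are 2 out-of-order pairs.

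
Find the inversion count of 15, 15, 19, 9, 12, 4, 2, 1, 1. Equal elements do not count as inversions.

31

Count, for each position, how many later elements it exceeds:
15: 6
15: 6
19: 6
9: 4
12: 4
4: 3
2: 2
1: 0
1: 0
Sum: 6 + 6 + 6 + 4 + 4 + 3 + 2 + 0 + 0 = 31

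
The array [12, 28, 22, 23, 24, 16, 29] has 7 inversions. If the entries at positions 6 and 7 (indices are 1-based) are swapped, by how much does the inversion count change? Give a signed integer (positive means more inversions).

+1

Positions 6 and 7 hold 16 and 29; after swapping, the array is [12, 28, 22, 23, 24, 29, 16].
Sweep left to right; for each value list the smaller values that follow it:
12 → none → 0
28 → 22, 23, 24, 16 → 4
22 → 16 → 1
23 → 16 → 1
24 → 16 → 1
29 → 16 → 1
16 → none → 0
Sum: 0 + 4 + 1 + 1 + 1 + 1 + 0 = 8
Change: 8 − 7 = +1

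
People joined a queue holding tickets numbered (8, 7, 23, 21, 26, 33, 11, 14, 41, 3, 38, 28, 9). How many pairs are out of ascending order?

For each element, count later entries that are smaller:
8 → 7, 3 → 2
7 → 3 → 1
23 → 21, 11, 14, 3, 9 → 5
21 → 11, 14, 3, 9 → 4
26 → 11, 14, 3, 9 → 4
33 → 11, 14, 3, 28, 9 → 5
11 → 3, 9 → 2
14 → 3, 9 → 2
41 → 3, 38, 28, 9 → 4
3 → none → 0
38 → 28, 9 → 2
28 → 9 → 1
9 → none → 0
Sum: 2 + 1 + 5 + 4 + 4 + 5 + 2 + 2 + 4 + 0 + 2 + 1 + 0 = 32

32 out-of-order pairs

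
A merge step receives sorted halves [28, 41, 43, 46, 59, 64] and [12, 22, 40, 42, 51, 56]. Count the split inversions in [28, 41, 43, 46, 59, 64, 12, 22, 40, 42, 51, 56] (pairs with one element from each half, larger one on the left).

For each element r of the right run, count left-run elements greater than r:
r = 12: 28, 41, 43, 46, 59, 64 → 6
r = 22: 28, 41, 43, 46, 59, 64 → 6
r = 40: 41, 43, 46, 59, 64 → 5
r = 42: 43, 46, 59, 64 → 4
r = 51: 59, 64 → 2
r = 56: 59, 64 → 2
Cross-inversions: 6 + 6 + 5 + 4 + 2 + 2 = 25

25 cross-inversions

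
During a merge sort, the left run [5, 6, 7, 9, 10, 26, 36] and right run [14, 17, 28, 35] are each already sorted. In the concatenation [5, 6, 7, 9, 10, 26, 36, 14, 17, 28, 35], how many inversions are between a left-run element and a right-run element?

For each element r of the right run, count left-run elements greater than r:
r = 14: 26, 36 → 2
r = 17: 26, 36 → 2
r = 28: 36 → 1
r = 35: 36 → 1
Cross-inversions: 2 + 2 + 1 + 1 = 6

6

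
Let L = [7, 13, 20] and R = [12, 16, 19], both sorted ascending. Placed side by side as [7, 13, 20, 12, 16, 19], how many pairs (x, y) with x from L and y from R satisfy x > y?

Take each right-half value and tally the left-half values above it:
r = 12: 13, 20 → 2
r = 16: 20 → 1
r = 19: 20 → 1
Cross-inversions: 2 + 1 + 1 = 4

4 split inversions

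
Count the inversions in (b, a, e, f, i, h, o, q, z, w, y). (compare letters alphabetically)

There are 4 inversions.

Count, for each position, how many later elements it exceeds:
b: 1
a: 0
e: 0
f: 0
i: 1
h: 0
o: 0
q: 0
z: 2
w: 0
y: 0
Sum: 1 + 0 + 0 + 0 + 1 + 0 + 0 + 0 + 2 + 0 + 0 = 4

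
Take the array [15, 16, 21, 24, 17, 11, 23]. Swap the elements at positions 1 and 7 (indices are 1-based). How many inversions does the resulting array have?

There are 15 inversions.

Positions 1 and 7 hold 15 and 23; after swapping, the array is [23, 16, 21, 24, 17, 11, 15].
Count, for each position, how many later elements it exceeds:
23: 5
16: 2
21: 3
24: 3
17: 2
11: 0
15: 0
Sum: 5 + 2 + 3 + 3 + 2 + 0 + 0 = 15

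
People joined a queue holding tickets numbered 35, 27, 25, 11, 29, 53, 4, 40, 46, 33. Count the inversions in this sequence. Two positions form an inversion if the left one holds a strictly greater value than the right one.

Count, for each position, how many later elements it exceeds:
35 → 27, 25, 11, 29, 4, 33 → 6
27 → 25, 11, 4 → 3
25 → 11, 4 → 2
11 → 4 → 1
29 → 4 → 1
53 → 4, 40, 46, 33 → 4
4 → none → 0
40 → 33 → 1
46 → 33 → 1
33 → none → 0
Sum: 6 + 3 + 2 + 1 + 1 + 4 + 0 + 1 + 1 + 0 = 19

19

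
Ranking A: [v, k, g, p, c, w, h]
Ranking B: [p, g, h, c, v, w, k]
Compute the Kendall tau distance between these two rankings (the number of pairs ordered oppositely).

12 discordant pairs

Assign each item its position (1..7) in the first ordering, then rewrite the second ordering as that position sequence:
positions: v→1, k→2, g→3, p→4, c→5, w→6, h→7
second ordering as positions: [4, 3, 7, 5, 1, 6, 2]
Discordant pairs = inversions in this position sequence.
4: 3, 1, 2 → 3
3: 1, 2 → 2
7: 5, 1, 6, 2 → 4
5: 1, 2 → 2
1: 0
6: 2 → 1
2: 0
Total: 3 + 2 + 4 + 2 + 0 + 1 + 0 = 12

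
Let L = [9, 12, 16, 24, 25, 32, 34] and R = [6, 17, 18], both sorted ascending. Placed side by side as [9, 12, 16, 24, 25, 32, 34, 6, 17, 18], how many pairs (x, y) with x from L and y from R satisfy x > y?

15 split inversions

Count, for every r in R, how many entries of L exceed r:
r = 6: 9, 12, 16, 24, 25, 32, 34 → 7
r = 17: 24, 25, 32, 34 → 4
r = 18: 24, 25, 32, 34 → 4
Cross-inversions: 7 + 4 + 4 = 15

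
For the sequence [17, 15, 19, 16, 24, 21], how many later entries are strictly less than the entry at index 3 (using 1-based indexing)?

The element at index 3 is 19.
Elements after it: 16, 24, 21
Those smaller than 19: 16

1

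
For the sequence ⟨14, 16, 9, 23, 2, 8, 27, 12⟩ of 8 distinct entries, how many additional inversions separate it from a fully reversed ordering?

Maximum inversions for 8 distinct elements is C(8, 2) = 8·7/2 = 28.
Current inversions — for each element, count later smaller elements:
14: 4
16: 4
9: 2
23: 3
2: 0
8: 0
27: 1
12: 0
Current total: 4 + 4 + 2 + 3 + 0 + 0 + 1 + 0 = 14
Shortfall: 28 − 14 = 14

14 inversions short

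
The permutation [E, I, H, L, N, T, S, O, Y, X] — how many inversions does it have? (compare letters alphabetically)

There are 5 inversions.

Count, for each position, how many later elements it exceeds:
E: 0
I: 1
H: 0
L: 0
N: 0
T: 2
S: 1
O: 0
Y: 1
X: 0
Sum: 0 + 1 + 0 + 0 + 0 + 2 + 1 + 0 + 1 + 0 = 5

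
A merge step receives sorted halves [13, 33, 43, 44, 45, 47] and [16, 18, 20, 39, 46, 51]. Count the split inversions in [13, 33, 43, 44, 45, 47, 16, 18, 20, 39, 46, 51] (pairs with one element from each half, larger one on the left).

Count, for every r in R, how many entries of L exceed r:
r = 16: 33, 43, 44, 45, 47 → 5
r = 18: 33, 43, 44, 45, 47 → 5
r = 20: 33, 43, 44, 45, 47 → 5
r = 39: 43, 44, 45, 47 → 4
r = 46: 47 → 1
r = 51: none → 0
Cross-inversions: 5 + 5 + 5 + 4 + 1 + 0 = 20

20 split inversions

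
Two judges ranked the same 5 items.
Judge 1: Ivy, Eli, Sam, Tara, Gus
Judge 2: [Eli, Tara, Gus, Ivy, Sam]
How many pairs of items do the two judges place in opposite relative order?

Assign each item its position (1..5) in the first ordering, then rewrite the second ordering as that position sequence:
positions: Ivy→1, Eli→2, Sam→3, Tara→4, Gus→5
second ordering as positions: [2, 4, 5, 1, 3]
Discordant pairs = inversions in this position sequence.
2: 1 → 1
4: 1, 3 → 2
5: 1, 3 → 2
1: 0
3: 0
Total: 1 + 2 + 2 + 0 + 0 = 5

Discordant pairs: 5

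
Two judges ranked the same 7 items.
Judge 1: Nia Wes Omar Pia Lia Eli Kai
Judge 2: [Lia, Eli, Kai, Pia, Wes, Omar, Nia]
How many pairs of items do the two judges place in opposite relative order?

17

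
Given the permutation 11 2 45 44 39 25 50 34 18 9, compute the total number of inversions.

25 out-of-order pairs

Element-by-element contributions:
11: 2
2: 0
45: 6
44: 5
39: 4
25: 2
50: 3
34: 2
18: 1
9: 0
Sum: 2 + 0 + 6 + 5 + 4 + 2 + 3 + 2 + 1 + 0 = 25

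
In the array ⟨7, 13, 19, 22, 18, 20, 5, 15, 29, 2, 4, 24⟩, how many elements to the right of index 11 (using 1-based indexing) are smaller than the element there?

The element at index 11 is 4.
Elements after it: 24
None of them are smaller than 4.

0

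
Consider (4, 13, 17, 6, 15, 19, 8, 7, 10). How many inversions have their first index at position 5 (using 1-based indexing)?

3

The element at index 5 is 15.
Elements after it: 19, 8, 7, 10
Those smaller than 15: 8, 7, 10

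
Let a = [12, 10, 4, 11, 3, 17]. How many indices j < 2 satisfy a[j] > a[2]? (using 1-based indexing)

1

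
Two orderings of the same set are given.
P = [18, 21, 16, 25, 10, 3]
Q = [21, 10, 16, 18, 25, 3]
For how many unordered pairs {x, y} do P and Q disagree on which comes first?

Assign each item its position (1..6) in the first ordering, then rewrite the second ordering as that position sequence:
positions: 18→1, 21→2, 16→3, 25→4, 10→5, 3→6
second ordering as positions: [2, 5, 3, 1, 4, 6]
Discordant pairs = inversions in this position sequence.
2: 1 → 1
5: 3, 1, 4 → 3
3: 1 → 1
1: 0
4: 0
6: 0
Total: 1 + 3 + 1 + 0 + 0 + 0 = 5

5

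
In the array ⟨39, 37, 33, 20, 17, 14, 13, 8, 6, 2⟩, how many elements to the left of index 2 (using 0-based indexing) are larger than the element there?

The element at index 2 is 33.
Elements before it: 39, 37
Those larger than 33: 39, 37

2 such elements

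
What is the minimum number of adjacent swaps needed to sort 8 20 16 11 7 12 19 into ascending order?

10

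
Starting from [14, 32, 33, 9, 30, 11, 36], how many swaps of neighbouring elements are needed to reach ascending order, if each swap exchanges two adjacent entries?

The minimum number of adjacent swaps to sort an array equals its inversion count, since every such swap removes exactly one inversion.
Count inversions — for each element, later elements that are smaller:
14: 9, 11 → 2
32: 9, 30, 11 → 3
33: 9, 30, 11 → 3
9: none → 0
30: 11 → 1
11: none → 0
36: none → 0
Total inversions: 2 + 3 + 3 + 0 + 1 + 0 + 0 = 9

9 swaps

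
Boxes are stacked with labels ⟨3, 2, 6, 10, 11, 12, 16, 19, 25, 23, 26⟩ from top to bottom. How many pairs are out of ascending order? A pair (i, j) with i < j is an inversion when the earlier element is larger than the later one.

2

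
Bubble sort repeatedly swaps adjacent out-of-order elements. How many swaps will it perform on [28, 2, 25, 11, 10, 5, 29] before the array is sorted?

There are 11 swaps.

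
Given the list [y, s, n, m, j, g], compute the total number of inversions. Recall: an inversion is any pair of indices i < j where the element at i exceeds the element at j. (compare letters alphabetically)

Count, for each position, how many later elements it exceeds:
y: 5
s: 4
n: 3
m: 2
j: 1
g: 0
Sum: 5 + 4 + 3 + 2 + 1 + 0 = 15

15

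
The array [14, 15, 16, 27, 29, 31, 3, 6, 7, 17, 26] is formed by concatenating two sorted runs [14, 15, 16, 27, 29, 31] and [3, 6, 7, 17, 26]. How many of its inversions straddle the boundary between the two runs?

24 split inversions

For each element r of the right run, count left-run elements greater than r:
r = 3: 14, 15, 16, 27, 29, 31 → 6
r = 6: 14, 15, 16, 27, 29, 31 → 6
r = 7: 14, 15, 16, 27, 29, 31 → 6
r = 17: 27, 29, 31 → 3
r = 26: 27, 29, 31 → 3
Cross-inversions: 6 + 6 + 6 + 3 + 3 = 24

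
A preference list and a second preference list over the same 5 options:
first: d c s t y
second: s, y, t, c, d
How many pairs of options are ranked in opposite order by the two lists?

8

Assign each item its position (1..5) in the first ordering, then rewrite the second ordering as that position sequence:
positions: d→1, c→2, s→3, t→4, y→5
second ordering as positions: [3, 5, 4, 2, 1]
Discordant pairs = inversions in this position sequence.
3: 2, 1 → 2
5: 4, 2, 1 → 3
4: 2, 1 → 2
2: 1 → 1
1: 0
Total: 2 + 3 + 2 + 1 + 0 = 8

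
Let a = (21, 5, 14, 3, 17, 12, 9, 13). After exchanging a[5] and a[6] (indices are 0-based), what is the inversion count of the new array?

Positions 5 and 6 hold 12 and 9; after swapping, the array is [21, 5, 14, 3, 17, 9, 12, 13].
Sweep left to right; for each value list the smaller values that follow it:
21: 7
5: 1
14: 4
3: 0
17: 3
9: 0
12: 0
13: 0
Sum: 7 + 1 + 4 + 0 + 3 + 0 + 0 + 0 = 15

There are 15 inversions.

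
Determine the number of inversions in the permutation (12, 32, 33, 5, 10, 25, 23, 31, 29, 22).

22 out-of-order pairs

Element-by-element contributions:
12 → 5, 10 → 2
32 → 5, 10, 25, 23, 31, 29, 22 → 7
33 → 5, 10, 25, 23, 31, 29, 22 → 7
5 → none → 0
10 → none → 0
25 → 23, 22 → 2
23 → 22 → 1
31 → 29, 22 → 2
29 → 22 → 1
22 → none → 0
Sum: 2 + 7 + 7 + 0 + 0 + 2 + 1 + 2 + 1 + 0 = 22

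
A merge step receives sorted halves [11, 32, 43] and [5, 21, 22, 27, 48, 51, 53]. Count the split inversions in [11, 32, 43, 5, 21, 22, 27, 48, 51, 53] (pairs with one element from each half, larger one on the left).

Take each right-half value and tally the left-half values above it:
r = 5: 11, 32, 43 → 3
r = 21: 32, 43 → 2
r = 22: 32, 43 → 2
r = 27: 32, 43 → 2
r = 48: none → 0
r = 51: none → 0
r = 53: none → 0
Cross-inversions: 3 + 2 + 2 + 2 + 0 + 0 + 0 = 9

Cross-inversions: 9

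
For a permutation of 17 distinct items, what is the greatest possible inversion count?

136 inversions

The maximum occurs when the array is in strictly decreasing order: every one of the C(17, 2) pairs is inverted.
C(17, 2) = 17·16/2 = 136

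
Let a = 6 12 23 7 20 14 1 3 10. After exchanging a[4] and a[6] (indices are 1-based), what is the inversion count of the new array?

22

Positions 4 and 6 hold 7 and 14; after swapping, the array is [6, 12, 23, 14, 20, 7, 1, 3, 10].
Element-by-element contributions:
6 → 1, 3 → 2
12 → 7, 1, 3, 10 → 4
23 → 14, 20, 7, 1, 3, 10 → 6
14 → 7, 1, 3, 10 → 4
20 → 7, 1, 3, 10 → 4
7 → 1, 3 → 2
1 → none → 0
3 → none → 0
10 → none → 0
Sum: 2 + 4 + 6 + 4 + 4 + 2 + 0 + 0 + 0 = 22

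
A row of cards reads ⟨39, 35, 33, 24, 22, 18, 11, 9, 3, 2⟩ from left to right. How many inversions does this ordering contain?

Sweep left to right; for each value list the smaller values that follow it:
39: 9
35: 8
33: 7
24: 6
22: 5
18: 4
11: 3
9: 2
3: 1
2: 0
Sum: 9 + 8 + 7 + 6 + 5 + 4 + 3 + 2 + 1 + 0 = 45

45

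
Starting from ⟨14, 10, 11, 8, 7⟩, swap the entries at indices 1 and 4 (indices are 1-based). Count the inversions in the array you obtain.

4 inversions

Positions 1 and 4 hold 14 and 8; after swapping, the array is [8, 10, 11, 14, 7].
Count, for each position, how many later elements it exceeds:
8 → 7 → 1
10 → 7 → 1
11 → 7 → 1
14 → 7 → 1
7 → none → 0
Sum: 1 + 1 + 1 + 1 + 0 = 4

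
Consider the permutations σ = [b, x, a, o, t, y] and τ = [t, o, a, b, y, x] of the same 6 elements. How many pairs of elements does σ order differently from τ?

10 discordant pairs

Assign each item its position (1..6) in the first ordering, then rewrite the second ordering as that position sequence:
positions: b→1, x→2, a→3, o→4, t→5, y→6
second ordering as positions: [5, 4, 3, 1, 6, 2]
Discordant pairs = inversions in this position sequence.
5: 4, 3, 1, 2 → 4
4: 3, 1, 2 → 3
3: 1, 2 → 2
1: 0
6: 2 → 1
2: 0
Total: 4 + 3 + 2 + 0 + 1 + 0 = 10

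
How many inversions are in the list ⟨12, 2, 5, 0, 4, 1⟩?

For each element, count later entries that are smaller:
12 → 2, 5, 0, 4, 1 → 5
2 → 0, 1 → 2
5 → 0, 4, 1 → 3
0 → none → 0
4 → 1 → 1
1 → none → 0
Sum: 5 + 2 + 3 + 0 + 1 + 0 = 11

11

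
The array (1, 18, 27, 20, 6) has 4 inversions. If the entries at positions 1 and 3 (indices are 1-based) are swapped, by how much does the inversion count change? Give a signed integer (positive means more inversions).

+3

Positions 1 and 3 hold 1 and 27; after swapping, the array is [27, 18, 1, 20, 6].
For each element, count later entries that are smaller:
27: 4
18: 2
1: 0
20: 1
6: 0
Sum: 4 + 2 + 0 + 1 + 0 = 7
Change: 7 − 4 = +3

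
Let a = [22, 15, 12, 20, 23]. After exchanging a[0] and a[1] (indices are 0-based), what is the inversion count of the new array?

Inversions: 3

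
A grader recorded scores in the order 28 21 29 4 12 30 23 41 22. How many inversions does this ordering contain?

15 inversions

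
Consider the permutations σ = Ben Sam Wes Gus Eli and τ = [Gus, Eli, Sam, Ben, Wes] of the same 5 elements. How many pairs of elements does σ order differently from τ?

7 discordant pairs

Assign each item its position (1..5) in the first ordering, then rewrite the second ordering as that position sequence:
positions: Ben→1, Sam→2, Wes→3, Gus→4, Eli→5
second ordering as positions: [4, 5, 2, 1, 3]
Discordant pairs = inversions in this position sequence.
4: 2, 1, 3 → 3
5: 2, 1, 3 → 3
2: 1 → 1
1: 0
3: 0
Total: 3 + 3 + 1 + 0 + 0 = 7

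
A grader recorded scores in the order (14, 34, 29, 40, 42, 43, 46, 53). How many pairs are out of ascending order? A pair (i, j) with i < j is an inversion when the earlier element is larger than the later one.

1 out-of-order pair

For each element, count later entries that are smaller:
14: 0
34: 1
29: 0
40: 0
42: 0
43: 0
46: 0
53: 0
Sum: 0 + 1 + 0 + 0 + 0 + 0 + 0 + 0 = 1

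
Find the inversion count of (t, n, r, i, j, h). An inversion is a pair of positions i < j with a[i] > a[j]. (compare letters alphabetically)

13 inversions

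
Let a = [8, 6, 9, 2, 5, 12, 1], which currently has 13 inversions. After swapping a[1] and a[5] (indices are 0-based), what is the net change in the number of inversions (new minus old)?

Positions 1 and 5 hold 6 and 12; after swapping, the array is [8, 12, 9, 2, 5, 6, 1].
Sweep left to right; for each value list the smaller values that follow it:
8 → 2, 5, 6, 1 → 4
12 → 9, 2, 5, 6, 1 → 5
9 → 2, 5, 6, 1 → 4
2 → 1 → 1
5 → 1 → 1
6 → 1 → 1
1 → none → 0
Sum: 4 + 5 + 4 + 1 + 1 + 1 + 0 = 16
Change: 16 − 13 = +3

+3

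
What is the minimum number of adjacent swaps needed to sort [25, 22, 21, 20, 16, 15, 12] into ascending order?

Minimum adjacent swaps = number of inversions (each swap of adjacent out-of-order elements removes one inversion and no swap can remove more).
Count inversions — for each element, later elements that are smaller:
25: 22, 21, 20, 16, 15, 12 → 6
22: 21, 20, 16, 15, 12 → 5
21: 20, 16, 15, 12 → 4
20: 16, 15, 12 → 3
16: 15, 12 → 2
15: 12 → 1
12: none → 0
Total inversions: 6 + 5 + 4 + 3 + 2 + 1 + 0 = 21

21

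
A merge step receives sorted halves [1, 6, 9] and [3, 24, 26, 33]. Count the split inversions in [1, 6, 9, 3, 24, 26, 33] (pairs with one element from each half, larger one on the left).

2 split inversions

Take each right-half value and tally the left-half values above it:
r = 3: 6, 9 → 2
r = 24: none → 0
r = 26: none → 0
r = 33: none → 0
Cross-inversions: 2 + 0 + 0 + 0 = 2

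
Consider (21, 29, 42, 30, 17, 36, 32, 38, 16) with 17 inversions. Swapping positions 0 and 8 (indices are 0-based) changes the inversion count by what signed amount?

-3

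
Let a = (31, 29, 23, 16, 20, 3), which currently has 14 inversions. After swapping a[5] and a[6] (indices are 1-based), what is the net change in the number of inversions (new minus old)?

Positions 5 and 6 hold 20 and 3; after swapping, the array is [31, 29, 23, 16, 3, 20].
Sweep left to right; for each value list the smaller values that follow it:
31 → 29, 23, 16, 3, 20 → 5
29 → 23, 16, 3, 20 → 4
23 → 16, 3, 20 → 3
16 → 3 → 1
3 → none → 0
20 → none → 0
Sum: 5 + 4 + 3 + 1 + 0 + 0 = 13
Change: 13 − 14 = -1

-1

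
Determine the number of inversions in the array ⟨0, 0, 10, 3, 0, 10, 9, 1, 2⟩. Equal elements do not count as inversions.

13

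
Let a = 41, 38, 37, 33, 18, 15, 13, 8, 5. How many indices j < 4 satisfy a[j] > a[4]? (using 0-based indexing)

The element at index 4 is 18.
Elements before it: 41, 38, 37, 33
Those larger than 18: 41, 38, 37, 33

4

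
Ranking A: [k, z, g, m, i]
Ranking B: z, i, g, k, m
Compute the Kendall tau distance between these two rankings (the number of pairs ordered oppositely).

Assign each item its position (1..5) in the first ordering, then rewrite the second ordering as that position sequence:
positions: k→1, z→2, g→3, m→4, i→5
second ordering as positions: [2, 5, 3, 1, 4]
Discordant pairs = inversions in this position sequence.
2: 1 → 1
5: 3, 1, 4 → 3
3: 1 → 1
1: 0
4: 0
Total: 1 + 3 + 1 + 0 + 0 = 5

5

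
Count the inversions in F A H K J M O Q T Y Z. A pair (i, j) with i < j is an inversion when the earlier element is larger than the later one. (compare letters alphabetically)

2 inversions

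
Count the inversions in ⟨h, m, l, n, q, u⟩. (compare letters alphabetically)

Element-by-element contributions:
h → none → 0
m → l → 1
l → none → 0
n → none → 0
q → none → 0
u → none → 0
Sum: 0 + 1 + 0 + 0 + 0 + 0 = 1

Out-of-order pairs: 1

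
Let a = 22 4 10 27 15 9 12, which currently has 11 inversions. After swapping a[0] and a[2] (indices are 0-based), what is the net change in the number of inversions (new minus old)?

-1

Positions 0 and 2 hold 22 and 10; after swapping, the array is [10, 4, 22, 27, 15, 9, 12].
For each element, count later entries that are smaller:
10 → 4, 9 → 2
4 → none → 0
22 → 15, 9, 12 → 3
27 → 15, 9, 12 → 3
15 → 9, 12 → 2
9 → none → 0
12 → none → 0
Sum: 2 + 0 + 3 + 3 + 2 + 0 + 0 = 10
Change: 10 − 11 = -1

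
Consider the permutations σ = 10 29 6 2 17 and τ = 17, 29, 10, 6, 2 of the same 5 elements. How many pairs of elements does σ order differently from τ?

Assign each item its position (1..5) in the first ordering, then rewrite the second ordering as that position sequence:
positions: 10→1, 29→2, 6→3, 2→4, 17→5
second ordering as positions: [5, 2, 1, 3, 4]
Discordant pairs = inversions in this position sequence.
5: 2, 1, 3, 4 → 4
2: 1 → 1
1: 0
3: 0
4: 0
Total: 4 + 1 + 0 + 0 + 0 = 5

There are 5 discordant pairs.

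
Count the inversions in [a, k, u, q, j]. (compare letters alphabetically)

Inversion pairs (indices are 0-based):
(1,4): k > j
(2,3): u > q
(2,4): u > j
(3,4): q > j
That's 4 pairs.

4 out-of-order pairs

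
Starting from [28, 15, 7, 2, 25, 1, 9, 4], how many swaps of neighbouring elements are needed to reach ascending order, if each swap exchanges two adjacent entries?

Minimum adjacent swaps = number of inversions (each swap of adjacent out-of-order elements removes one inversion and no swap can remove more).
Count inversions — for each element, later elements that are smaller:
28: 15, 7, 2, 25, 1, 9, 4 → 7
15: 7, 2, 1, 9, 4 → 5
7: 2, 1, 4 → 3
2: 1 → 1
25: 1, 9, 4 → 3
1: none → 0
9: 4 → 1
4: none → 0
Total inversions: 7 + 5 + 3 + 1 + 3 + 0 + 1 + 0 = 20

20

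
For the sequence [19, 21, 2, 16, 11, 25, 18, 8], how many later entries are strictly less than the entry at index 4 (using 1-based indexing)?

2

The element at index 4 is 16.
Elements after it: 11, 25, 18, 8
Those smaller than 16: 11, 8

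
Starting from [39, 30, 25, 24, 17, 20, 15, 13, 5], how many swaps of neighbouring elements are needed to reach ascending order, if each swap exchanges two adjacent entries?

35

Each adjacent swap fixes exactly one inversion, so the minimum swap count equals the number of inversions.
Count inversions — for each element, later elements that are smaller:
39: 30, 25, 24, 17, 20, 15, 13, 5 → 8
30: 25, 24, 17, 20, 15, 13, 5 → 7
25: 24, 17, 20, 15, 13, 5 → 6
24: 17, 20, 15, 13, 5 → 5
17: 15, 13, 5 → 3
20: 15, 13, 5 → 3
15: 13, 5 → 2
13: 5 → 1
5: none → 0
Total inversions: 8 + 7 + 6 + 5 + 3 + 3 + 2 + 1 + 0 = 35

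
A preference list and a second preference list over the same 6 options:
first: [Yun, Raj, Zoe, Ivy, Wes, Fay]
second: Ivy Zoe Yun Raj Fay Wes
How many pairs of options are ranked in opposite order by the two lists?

There are 6 pairs.

Assign each item its position (1..6) in the first ordering, then rewrite the second ordering as that position sequence:
positions: Yun→1, Raj→2, Zoe→3, Ivy→4, Wes→5, Fay→6
second ordering as positions: [4, 3, 1, 2, 6, 5]
Discordant pairs = inversions in this position sequence.
4: 3, 1, 2 → 3
3: 1, 2 → 2
1: 0
2: 0
6: 5 → 1
5: 0
Total: 3 + 2 + 0 + 0 + 1 + 0 = 6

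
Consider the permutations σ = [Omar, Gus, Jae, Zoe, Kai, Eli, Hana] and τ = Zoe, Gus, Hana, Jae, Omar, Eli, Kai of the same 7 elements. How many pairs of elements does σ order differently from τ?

10

Assign each item its position (1..7) in the first ordering, then rewrite the second ordering as that position sequence:
positions: Omar→1, Gus→2, Jae→3, Zoe→4, Kai→5, Eli→6, Hana→7
second ordering as positions: [4, 2, 7, 3, 1, 6, 5]
Discordant pairs = inversions in this position sequence.
4: 2, 3, 1 → 3
2: 1 → 1
7: 3, 1, 6, 5 → 4
3: 1 → 1
1: 0
6: 5 → 1
5: 0
Total: 3 + 1 + 4 + 1 + 0 + 1 + 0 = 10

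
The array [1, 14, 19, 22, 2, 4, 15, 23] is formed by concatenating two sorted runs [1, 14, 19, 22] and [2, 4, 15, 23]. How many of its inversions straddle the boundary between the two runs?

8

Take each right-half value and tally the left-half values above it:
r = 2: 14, 19, 22 → 3
r = 4: 14, 19, 22 → 3
r = 15: 19, 22 → 2
r = 23: none → 0
Cross-inversions: 3 + 3 + 2 + 0 = 8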